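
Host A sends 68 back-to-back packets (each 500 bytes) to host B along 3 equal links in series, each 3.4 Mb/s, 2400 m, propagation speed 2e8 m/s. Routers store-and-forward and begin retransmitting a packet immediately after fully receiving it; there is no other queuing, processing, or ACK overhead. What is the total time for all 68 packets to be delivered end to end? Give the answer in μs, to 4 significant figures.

82390 μs

Per-hop transmission t_tx = L/R = 4000/3400000 = 1176.47 μs.
Per-hop propagation t_prop = 2400/200000000 = 12 μs.
Pipeline fill: first packet needs 3·t_tx to clear all hops; remaining 67 packets each add one t_tx.
Total = (3+68-1)·t_tx + 3·t_prop = 70·1176.47 + 3·12 = 82390 μs.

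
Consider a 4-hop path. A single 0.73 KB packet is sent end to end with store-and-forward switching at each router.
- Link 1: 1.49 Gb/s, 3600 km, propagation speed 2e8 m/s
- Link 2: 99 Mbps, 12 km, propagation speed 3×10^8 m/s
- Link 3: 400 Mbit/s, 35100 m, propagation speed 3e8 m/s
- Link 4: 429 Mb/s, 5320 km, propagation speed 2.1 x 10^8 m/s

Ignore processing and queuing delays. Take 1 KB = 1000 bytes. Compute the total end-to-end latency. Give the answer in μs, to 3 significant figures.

43600 μs

L = 5840 bits.
Transmission delays (L/R per hop): 3.91946, 58.9899, 14.6, 13.6131 μs; sum = 91.1224 μs.
Propagation delays (d/s per hop): 18000, 40, 117, 25333.3 μs; sum = 43490.3 μs.
End-to-end = 43600 μs.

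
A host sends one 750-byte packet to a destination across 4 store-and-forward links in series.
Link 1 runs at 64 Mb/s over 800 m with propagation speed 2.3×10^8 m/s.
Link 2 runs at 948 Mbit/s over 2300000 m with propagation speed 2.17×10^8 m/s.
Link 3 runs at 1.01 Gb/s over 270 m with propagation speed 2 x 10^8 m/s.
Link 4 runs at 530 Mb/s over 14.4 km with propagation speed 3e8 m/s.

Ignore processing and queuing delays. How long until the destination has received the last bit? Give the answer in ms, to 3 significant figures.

10.8 ms

L = 750 × 8 = 6000 bits.
Transmission delays (L/R per hop): 0.09375, 0.00632911, 0.00594059, 0.0113208 ms; sum = 0.11734 ms.
Propagation delays (d/s per hop): 0.00347826, 10.5991, 0.00135, 0.048 ms; sum = 10.6519 ms.
End-to-end = 10.8 ms.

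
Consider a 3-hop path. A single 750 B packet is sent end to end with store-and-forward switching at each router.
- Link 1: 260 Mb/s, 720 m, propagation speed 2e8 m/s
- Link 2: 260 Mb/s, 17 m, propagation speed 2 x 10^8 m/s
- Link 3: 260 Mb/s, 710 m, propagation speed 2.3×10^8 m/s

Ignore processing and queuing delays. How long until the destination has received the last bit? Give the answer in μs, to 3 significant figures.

L = 750 × 8 = 6000 bits.
Transmission delay per hop = L/R = 6000/260000000 = 23.0769 μs; 3 hops → 69.2308 μs.
Propagation delays (d/s per hop): 3.6, 0.085, 3.08696 μs; sum = 6.77196 μs.
End-to-end = 76.0 μs.

76.0 μs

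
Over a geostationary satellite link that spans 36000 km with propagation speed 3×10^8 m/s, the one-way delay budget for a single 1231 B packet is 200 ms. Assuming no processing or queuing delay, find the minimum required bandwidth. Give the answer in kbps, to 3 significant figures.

L = 9848 bits.
Propagation delay = 36000000 / 300000000 = 120 ms.
Transmission budget = 200 − 120 = 80 ms.
R ≥ L / t_tx = 9848 bits / 0.08 s = 123 kbps.

123 kbps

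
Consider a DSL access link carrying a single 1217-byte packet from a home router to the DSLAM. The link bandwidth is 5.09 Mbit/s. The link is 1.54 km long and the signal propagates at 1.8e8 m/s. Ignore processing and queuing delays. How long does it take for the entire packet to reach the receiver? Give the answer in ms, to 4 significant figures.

1.921 ms

L = 1217 × 8 = 9736 bits.
Transmission delay = L/R = 9736 / 5090000 = 1.91277 ms.
Propagation delay = d/s = 1540 m / 180000000 m/s = 0.00855556 ms.
Total = 1.921 ms.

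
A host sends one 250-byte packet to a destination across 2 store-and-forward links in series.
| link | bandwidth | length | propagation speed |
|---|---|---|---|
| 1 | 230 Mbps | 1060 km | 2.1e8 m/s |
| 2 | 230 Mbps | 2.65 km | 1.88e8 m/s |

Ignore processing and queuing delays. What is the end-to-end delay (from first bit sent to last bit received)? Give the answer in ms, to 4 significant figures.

L = 250 × 8 = 2000 bits.
Transmission delay per hop = L/R = 2000/230000000 = 0.00869565 ms; 2 hops → 0.0173913 ms.
Propagation delays (d/s per hop): 5.04762, 0.0140957 ms; sum = 5.06171 ms.
End-to-end = 5.079 ms.

5.079 ms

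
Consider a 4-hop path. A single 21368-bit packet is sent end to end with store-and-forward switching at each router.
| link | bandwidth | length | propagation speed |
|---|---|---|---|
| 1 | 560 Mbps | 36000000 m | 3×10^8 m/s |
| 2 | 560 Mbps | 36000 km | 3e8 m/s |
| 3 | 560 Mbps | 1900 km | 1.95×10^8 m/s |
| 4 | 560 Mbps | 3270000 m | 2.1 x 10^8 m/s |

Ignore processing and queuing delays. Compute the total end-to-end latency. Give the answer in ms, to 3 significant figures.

Transmission delay per hop = L/R = 21368/560000000 = 0.0381571 ms; 4 hops → 0.152629 ms.
Propagation delays (d/s per hop): 120, 120, 9.74359, 15.5714 ms; sum = 265.315 ms.
End-to-end = 265 ms.

265 ms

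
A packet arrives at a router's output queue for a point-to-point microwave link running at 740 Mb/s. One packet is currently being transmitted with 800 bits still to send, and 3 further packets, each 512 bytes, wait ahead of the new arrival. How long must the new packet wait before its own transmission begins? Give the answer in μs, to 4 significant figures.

Each queued packet: L/R = 4096/740000000 = 5.53514 μs.
3 queued → 16.6054 μs.
Plus remaining 800 bits of current packet: 1.08108 μs.
Queuing delay = 17.69 μs.

17.69 μs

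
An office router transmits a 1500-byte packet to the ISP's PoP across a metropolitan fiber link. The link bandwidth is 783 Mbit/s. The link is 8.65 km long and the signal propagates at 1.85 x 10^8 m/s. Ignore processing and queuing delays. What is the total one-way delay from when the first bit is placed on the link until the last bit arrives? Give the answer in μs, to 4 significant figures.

L = 1500 × 8 = 12000 bits.
Transmission delay = L/R = 12000 / 783000000 = 15.3257 μs.
Propagation delay = d/s = 8650 m / 185000000 m/s = 46.7568 μs.
Total = 62.08 μs.

62.08 μs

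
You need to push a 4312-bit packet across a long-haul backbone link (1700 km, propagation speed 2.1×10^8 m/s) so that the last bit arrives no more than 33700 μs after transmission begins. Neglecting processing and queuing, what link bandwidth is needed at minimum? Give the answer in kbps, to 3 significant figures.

Propagation delay = 1700000 / 210000000 = 8095.24 μs.
Transmission budget = 33700 − 8095.24 = 25604.8 μs.
R ≥ L / t_tx = 4312 bits / 0.0256048 s = 168 kbps.

168 kbps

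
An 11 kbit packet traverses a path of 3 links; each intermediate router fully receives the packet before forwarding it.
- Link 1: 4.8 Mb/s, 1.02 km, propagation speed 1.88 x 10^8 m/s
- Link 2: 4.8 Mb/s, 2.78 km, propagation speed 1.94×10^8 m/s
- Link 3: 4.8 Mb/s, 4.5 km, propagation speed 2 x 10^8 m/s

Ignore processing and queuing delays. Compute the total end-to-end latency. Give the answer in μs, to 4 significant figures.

L = 11000 bits.
Transmission delay per hop = L/R = 11000/4800000 = 2291.67 μs; 3 hops → 6875 μs.
Propagation delays (d/s per hop): 5.42553, 14.3299, 22.5 μs; sum = 42.2554 μs.
End-to-end = 6917 μs.

6917 μs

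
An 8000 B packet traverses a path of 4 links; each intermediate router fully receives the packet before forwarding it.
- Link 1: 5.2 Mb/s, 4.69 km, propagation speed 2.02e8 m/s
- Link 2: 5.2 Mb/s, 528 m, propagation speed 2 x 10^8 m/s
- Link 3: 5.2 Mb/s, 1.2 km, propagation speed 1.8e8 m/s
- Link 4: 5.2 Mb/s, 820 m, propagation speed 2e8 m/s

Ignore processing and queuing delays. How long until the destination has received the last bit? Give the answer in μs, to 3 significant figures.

49300 μs

L = 8000 × 8 = 64000 bits.
Transmission delay per hop = L/R = 64000/5200000 = 12307.7 μs; 4 hops → 49230.8 μs.
Propagation delays (d/s per hop): 23.2178, 2.64, 6.66667, 4.1 μs; sum = 36.6245 μs.
End-to-end = 49300 μs.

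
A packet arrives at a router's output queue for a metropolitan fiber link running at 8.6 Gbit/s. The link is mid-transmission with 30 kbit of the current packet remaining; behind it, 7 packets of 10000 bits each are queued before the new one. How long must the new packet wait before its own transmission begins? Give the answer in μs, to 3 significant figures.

Each queued packet: L/R = 10000/8600000000 = 1.16279 μs.
7 queued → 8.13953 μs.
Plus remaining 30000 bits of current packet: 3.48837 μs.
Queuing delay = 11.6 μs.

11.6 μs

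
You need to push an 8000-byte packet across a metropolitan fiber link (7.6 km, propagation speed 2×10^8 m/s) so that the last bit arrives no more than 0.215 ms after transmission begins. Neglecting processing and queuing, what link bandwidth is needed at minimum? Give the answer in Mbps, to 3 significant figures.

L = 64000 bits.
Propagation delay = 7600 / 200000000 = 0.038 ms.
Transmission budget = 0.215 − 0.038 = 0.177 ms.
R ≥ L / t_tx = 64000 bits / 0.000177 s = 362 Mbps.

362 Mbps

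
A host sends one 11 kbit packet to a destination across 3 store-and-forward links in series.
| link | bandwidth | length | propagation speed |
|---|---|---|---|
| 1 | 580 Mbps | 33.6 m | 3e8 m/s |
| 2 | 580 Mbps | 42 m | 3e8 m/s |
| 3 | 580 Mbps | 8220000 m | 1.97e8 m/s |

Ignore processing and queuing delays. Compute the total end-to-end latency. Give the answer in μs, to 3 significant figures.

L = 11000 bits.
Transmission delay per hop = L/R = 11000/580000000 = 18.9655 μs; 3 hops → 56.8966 μs.
Propagation delays (d/s per hop): 0.112, 0.14, 41725.9 μs; sum = 41726.1 μs.
End-to-end = 41800 μs.

41800 μs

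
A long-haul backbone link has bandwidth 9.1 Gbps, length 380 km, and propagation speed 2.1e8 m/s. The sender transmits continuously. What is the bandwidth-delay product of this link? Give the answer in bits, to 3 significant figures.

Propagation delay = 380000 / 210000000 = 0.00180952 s.
BDP = R × t_prop = 9100000000 × 0.00180952 = 16466700 bits.

16500000 bits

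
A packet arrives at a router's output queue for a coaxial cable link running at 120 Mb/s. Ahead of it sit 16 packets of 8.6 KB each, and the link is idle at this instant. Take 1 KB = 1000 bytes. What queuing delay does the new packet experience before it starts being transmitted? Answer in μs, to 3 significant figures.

9170 μs

Each queued packet: L/R = 68800/120000000 = 573.333 μs.
16 queued → 9173.33 μs.
Queuing delay = 9170 μs.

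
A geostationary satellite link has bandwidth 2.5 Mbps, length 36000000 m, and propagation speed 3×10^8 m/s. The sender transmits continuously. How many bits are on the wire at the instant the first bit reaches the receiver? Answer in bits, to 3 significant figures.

300000 bits

Propagation delay = 36000000 / 300000000 = 0.12 s.
BDP = R × t_prop = 2500000 × 0.12 = 300000 bits.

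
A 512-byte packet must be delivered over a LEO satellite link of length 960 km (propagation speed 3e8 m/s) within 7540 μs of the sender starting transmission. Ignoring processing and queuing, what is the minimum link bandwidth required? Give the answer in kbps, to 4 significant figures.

L = 4096 bits.
Propagation delay = 960000 / 300000000 = 3200 μs.
Transmission budget = 7540 − 3200 = 4340 μs.
R ≥ L / t_tx = 4096 bits / 0.00434 s = 943.8 kbps.

943.8 kbps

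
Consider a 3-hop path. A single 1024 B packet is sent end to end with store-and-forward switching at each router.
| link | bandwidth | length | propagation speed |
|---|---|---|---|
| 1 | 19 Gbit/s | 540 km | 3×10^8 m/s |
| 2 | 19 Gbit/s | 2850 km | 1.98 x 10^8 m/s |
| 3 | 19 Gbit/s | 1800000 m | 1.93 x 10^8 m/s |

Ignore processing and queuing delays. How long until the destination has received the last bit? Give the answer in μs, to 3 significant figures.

L = 1024 × 8 = 8192 bits.
Transmission delay per hop = L/R = 8192/19000000000 = 0.431158 μs; 3 hops → 1.29347 μs.
Propagation delays (d/s per hop): 1800, 14393.9, 9326.42 μs; sum = 25520.4 μs.
End-to-end = 25500 μs.

25500 μs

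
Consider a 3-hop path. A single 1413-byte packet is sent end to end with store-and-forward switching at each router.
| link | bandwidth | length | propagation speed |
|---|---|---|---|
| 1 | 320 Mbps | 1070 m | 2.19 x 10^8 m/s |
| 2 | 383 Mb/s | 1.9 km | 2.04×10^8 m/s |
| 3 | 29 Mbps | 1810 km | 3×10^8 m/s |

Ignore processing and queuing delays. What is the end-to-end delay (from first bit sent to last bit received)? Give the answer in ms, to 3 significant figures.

L = 1413 × 8 = 11304 bits.
Transmission delays (L/R per hop): 0.035325, 0.0295144, 0.389793 ms; sum = 0.454632 ms.
Propagation delays (d/s per hop): 0.00488584, 0.00931373, 6.03333 ms; sum = 6.04753 ms.
End-to-end = 6.50 ms.

6.50 ms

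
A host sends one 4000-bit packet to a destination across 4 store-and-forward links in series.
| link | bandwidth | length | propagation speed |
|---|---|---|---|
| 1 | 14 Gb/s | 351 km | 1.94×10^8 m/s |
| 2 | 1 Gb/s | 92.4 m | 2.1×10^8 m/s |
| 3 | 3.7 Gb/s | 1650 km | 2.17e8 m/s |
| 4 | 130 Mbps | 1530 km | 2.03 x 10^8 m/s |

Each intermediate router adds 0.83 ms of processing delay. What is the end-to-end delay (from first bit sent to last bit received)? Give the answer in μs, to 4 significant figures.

19480 μs

Transmission delays (L/R per hop): 0.285714, 4, 1.08108, 30.7692 μs; sum = 36.136 μs.
Propagation delays (d/s per hop): 1809.28, 0.44, 7603.69, 7536.95 μs; sum = 16950.4 μs.
Processing at 3 router(s): 3 × 0.83 ms = 2490 μs.
End-to-end = 19480 μs.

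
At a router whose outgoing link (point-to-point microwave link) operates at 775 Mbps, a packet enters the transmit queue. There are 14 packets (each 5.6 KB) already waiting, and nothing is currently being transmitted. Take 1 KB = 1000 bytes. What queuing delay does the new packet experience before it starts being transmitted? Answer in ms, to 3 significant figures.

Each queued packet: L/R = 44800/775000000 = 0.0578065 ms.
14 queued → 0.80929 ms.
Queuing delay = 0.809 ms.

0.809 ms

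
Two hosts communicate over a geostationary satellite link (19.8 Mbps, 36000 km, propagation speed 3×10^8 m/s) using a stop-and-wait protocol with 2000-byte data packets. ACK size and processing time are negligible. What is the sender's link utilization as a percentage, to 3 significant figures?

0.336 %

t_tx = L/R = 16000/19800000 = 0.000808081 s.
t_prop = 36000000/300000000 = 0.12 s; RTT = 0.24 s.
Cycle = t_tx + RTT = 0.240808 s.
Utilization = t_tx / cycle = 0.000808081/0.240808 = 0.336 %.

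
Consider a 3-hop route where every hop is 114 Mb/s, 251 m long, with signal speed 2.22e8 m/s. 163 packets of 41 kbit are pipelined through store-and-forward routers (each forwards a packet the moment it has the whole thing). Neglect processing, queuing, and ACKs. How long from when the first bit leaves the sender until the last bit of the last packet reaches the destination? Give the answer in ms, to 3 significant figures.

Per-hop transmission t_tx = L/R = 41000/114000000 = 0.359649 ms.
Per-hop propagation t_prop = 251/2.22e+08 = 0.00113063 ms.
Pipeline fill: first packet needs 3·t_tx to clear all hops; remaining 162 packets each add one t_tx.
Total = (3+163-1)·t_tx + 3·t_prop = 165·0.359649 + 3·0.00113063 = 59.3 ms.

59.3 ms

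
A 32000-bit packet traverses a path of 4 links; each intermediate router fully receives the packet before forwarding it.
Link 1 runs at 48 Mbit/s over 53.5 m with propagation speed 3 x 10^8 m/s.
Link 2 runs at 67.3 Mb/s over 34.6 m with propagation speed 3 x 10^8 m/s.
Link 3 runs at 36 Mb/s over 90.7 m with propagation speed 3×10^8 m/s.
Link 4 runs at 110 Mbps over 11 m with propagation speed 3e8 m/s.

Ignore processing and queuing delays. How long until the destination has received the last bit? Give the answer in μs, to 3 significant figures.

2320 μs

Transmission delays (L/R per hop): 666.667, 475.483, 888.889, 290.909 μs; sum = 2321.95 μs.
Propagation delays (d/s per hop): 0.178333, 0.115333, 0.302333, 0.0366667 μs; sum = 0.632667 μs.
End-to-end = 2320 μs.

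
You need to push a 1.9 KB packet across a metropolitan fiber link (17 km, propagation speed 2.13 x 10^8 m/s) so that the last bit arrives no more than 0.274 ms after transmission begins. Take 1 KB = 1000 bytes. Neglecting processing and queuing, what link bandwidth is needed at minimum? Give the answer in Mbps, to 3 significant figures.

L = 15200 bits.
Propagation delay = 17000 / 213000000 = 0.0798122 ms.
Transmission budget = 0.274 − 0.0798122 = 0.194188 ms.
R ≥ L / t_tx = 15200 bits / 0.000194188 s = 78.3 Mbps.

78.3 Mbps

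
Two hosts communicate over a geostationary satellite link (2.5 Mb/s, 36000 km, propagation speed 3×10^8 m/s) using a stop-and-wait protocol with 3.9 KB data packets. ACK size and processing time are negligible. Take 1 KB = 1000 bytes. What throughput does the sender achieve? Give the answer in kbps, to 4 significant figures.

123.6 kbps

t_tx = L/R = 31200/2500000 = 0.01248 s.
t_prop = 36000000/300000000 = 0.12 s; RTT = 0.24 s.
Cycle = t_tx + RTT = 0.25248 s.
Throughput = L / cycle = 31200 / 0.25248 = 123.6 kbps.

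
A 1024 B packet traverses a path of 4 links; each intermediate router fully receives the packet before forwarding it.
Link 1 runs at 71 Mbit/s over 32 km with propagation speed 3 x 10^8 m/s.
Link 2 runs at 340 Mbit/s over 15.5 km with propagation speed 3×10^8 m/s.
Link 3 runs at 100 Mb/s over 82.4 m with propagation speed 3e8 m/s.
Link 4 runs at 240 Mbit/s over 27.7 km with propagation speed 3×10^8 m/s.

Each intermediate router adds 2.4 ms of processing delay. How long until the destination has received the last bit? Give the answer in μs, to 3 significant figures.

7710 μs

L = 1024 × 8 = 8192 bits.
Transmission delays (L/R per hop): 115.38, 24.0941, 81.92, 34.1333 μs; sum = 255.528 μs.
Propagation delays (d/s per hop): 106.667, 51.6667, 0.274667, 92.3333 μs; sum = 250.941 μs.
Processing at 3 router(s): 3 × 2.4 ms = 7200 μs.
End-to-end = 7710 μs.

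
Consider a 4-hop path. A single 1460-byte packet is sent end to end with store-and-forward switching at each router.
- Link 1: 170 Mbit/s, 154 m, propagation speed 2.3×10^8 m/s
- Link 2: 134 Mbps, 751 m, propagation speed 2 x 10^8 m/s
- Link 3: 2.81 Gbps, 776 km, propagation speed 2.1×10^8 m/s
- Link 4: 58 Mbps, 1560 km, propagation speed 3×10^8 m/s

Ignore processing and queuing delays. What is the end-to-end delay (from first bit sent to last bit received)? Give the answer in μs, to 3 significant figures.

9260 μs

L = 1460 × 8 = 11680 bits.
Transmission delays (L/R per hop): 68.7059, 87.1642, 4.15658, 201.379 μs; sum = 361.406 μs.
Propagation delays (d/s per hop): 0.669565, 3.755, 3695.24, 5200 μs; sum = 8899.66 μs.
End-to-end = 9260 μs.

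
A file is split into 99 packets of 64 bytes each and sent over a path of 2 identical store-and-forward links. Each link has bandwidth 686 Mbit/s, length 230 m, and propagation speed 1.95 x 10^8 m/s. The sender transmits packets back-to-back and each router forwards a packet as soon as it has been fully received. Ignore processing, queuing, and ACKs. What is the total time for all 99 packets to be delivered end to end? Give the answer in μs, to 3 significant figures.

77.0 μs

Per-hop transmission t_tx = L/R = 512/686000000 = 0.746356 μs.
Per-hop propagation t_prop = 230/195000000 = 1.17949 μs.
Pipeline fill: first packet needs 2·t_tx to clear all hops; remaining 98 packets each add one t_tx.
Total = (2+99-1)·t_tx + 2·t_prop = 100·0.746356 + 2·1.17949 = 77.0 μs.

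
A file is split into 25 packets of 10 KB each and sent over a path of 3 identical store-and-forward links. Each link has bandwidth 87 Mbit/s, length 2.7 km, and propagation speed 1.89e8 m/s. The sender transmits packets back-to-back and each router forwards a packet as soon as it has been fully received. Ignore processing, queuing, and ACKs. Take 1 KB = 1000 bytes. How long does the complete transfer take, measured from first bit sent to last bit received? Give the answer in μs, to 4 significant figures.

24870 μs

Per-hop transmission t_tx = L/R = 80000/87000000 = 919.54 μs.
Per-hop propagation t_prop = 2700/189000000 = 14.2857 μs.
Pipeline fill: first packet needs 3·t_tx to clear all hops; remaining 24 packets each add one t_tx.
Total = (3+25-1)·t_tx + 3·t_prop = 27·919.54 + 3·14.2857 = 24870 μs.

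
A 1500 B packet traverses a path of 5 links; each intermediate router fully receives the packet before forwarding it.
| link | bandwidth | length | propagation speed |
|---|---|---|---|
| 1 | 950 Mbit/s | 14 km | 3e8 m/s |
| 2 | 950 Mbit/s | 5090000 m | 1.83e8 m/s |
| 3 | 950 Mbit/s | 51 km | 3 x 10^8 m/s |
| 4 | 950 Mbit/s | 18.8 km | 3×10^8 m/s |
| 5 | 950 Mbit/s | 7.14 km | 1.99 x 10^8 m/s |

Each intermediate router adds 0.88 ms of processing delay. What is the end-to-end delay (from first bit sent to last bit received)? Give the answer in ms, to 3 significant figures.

31.7 ms

L = 1500 × 8 = 12000 bits.
Transmission delay per hop = L/R = 12000/950000000 = 0.0126316 ms; 5 hops → 0.0631579 ms.
Propagation delays (d/s per hop): 0.0466667, 27.8142, 0.17, 0.0626667, 0.0358794 ms; sum = 28.1294 ms.
Processing at 4 router(s): 4 × 0.88 ms = 3.52 ms.
End-to-end = 31.7 ms.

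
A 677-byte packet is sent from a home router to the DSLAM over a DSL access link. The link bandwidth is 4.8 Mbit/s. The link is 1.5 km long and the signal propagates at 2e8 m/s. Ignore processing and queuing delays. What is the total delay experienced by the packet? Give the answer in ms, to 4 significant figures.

1.136 ms

L = 677 × 8 = 5416 bits.
Transmission delay = L/R = 5416 / 4800000 = 1.12833 ms.
Propagation delay = d/s = 1500 m / 200000000 m/s = 0.0075 ms.
Total = 1.136 ms.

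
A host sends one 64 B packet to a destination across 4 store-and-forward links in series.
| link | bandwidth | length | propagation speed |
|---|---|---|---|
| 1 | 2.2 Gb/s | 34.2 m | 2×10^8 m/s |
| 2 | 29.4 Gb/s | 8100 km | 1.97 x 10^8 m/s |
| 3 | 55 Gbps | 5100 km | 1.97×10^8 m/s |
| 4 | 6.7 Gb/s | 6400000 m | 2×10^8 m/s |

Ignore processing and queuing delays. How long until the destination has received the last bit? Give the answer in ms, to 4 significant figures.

99.01 ms

L = 64 × 8 = 512 bits.
Transmission delays (L/R per hop): 0.000232727, 1.7415e-05, 9.30909e-06, 7.64179e-05 ms; sum = 0.000335869 ms.
Propagation delays (d/s per hop): 0.000171, 41.1168, 25.8883, 32 ms; sum = 99.0052 ms.
End-to-end = 99.01 ms.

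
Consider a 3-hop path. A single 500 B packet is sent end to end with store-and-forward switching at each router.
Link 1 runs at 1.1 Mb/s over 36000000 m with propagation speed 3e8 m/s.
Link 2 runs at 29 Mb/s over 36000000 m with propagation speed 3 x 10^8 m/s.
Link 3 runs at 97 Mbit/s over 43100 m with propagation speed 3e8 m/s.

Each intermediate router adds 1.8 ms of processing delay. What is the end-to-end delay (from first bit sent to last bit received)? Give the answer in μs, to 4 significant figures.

L = 500 × 8 = 4000 bits.
Transmission delays (L/R per hop): 3636.36, 137.931, 41.2371 μs; sum = 3815.53 μs.
Propagation delays (d/s per hop): 120000, 120000, 143.667 μs; sum = 240144 μs.
Processing at 2 router(s): 2 × 1.8 ms = 3600 μs.
End-to-end = 247600 μs.

247600 μs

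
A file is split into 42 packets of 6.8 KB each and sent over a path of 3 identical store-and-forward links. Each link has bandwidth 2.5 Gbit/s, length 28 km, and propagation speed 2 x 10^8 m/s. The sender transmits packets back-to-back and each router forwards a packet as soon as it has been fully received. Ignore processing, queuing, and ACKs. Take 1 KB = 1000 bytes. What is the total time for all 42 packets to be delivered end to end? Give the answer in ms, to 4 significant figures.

Per-hop transmission t_tx = L/R = 54400/2500000000 = 0.02176 ms.
Per-hop propagation t_prop = 28000/200000000 = 0.14 ms.
Pipeline fill: first packet needs 3·t_tx to clear all hops; remaining 41 packets each add one t_tx.
Total = (3+42-1)·t_tx + 3·t_prop = 44·0.02176 + 3·0.14 = 1.377 ms.

1.377 ms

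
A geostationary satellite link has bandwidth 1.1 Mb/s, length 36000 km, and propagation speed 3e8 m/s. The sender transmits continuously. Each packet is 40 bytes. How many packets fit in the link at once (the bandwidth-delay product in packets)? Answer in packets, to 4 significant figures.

412.5 packets

Propagation delay = 36000000 / 300000000 = 0.12 s.
BDP = R × t_prop = 1100000 × 0.12 = 132000 bits.
In packets of 320 bits: 412.5 packets.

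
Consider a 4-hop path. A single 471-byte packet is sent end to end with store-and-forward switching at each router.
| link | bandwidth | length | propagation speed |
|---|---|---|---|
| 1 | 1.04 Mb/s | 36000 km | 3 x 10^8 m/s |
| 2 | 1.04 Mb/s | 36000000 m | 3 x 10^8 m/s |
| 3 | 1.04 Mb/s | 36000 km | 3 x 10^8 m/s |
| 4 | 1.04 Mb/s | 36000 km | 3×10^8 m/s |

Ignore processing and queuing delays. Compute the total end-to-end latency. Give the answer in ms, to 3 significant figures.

L = 471 × 8 = 3768 bits.
Transmission delay per hop = L/R = 3768/1040000 = 3.62308 ms; 4 hops → 14.4923 ms.
Propagation delays (d/s per hop): 120, 120, 120, 120 ms; sum = 480 ms.
End-to-end = 494 ms.

494 ms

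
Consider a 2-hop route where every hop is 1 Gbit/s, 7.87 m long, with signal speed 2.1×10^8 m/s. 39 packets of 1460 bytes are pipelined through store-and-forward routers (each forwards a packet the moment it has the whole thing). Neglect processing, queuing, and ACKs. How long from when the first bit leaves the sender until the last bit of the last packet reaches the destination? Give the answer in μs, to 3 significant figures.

467 μs

Per-hop transmission t_tx = L/R = 11680/1000000000 = 11.68 μs.
Per-hop propagation t_prop = 7.87/210000000 = 0.0374762 μs.
Pipeline fill: first packet needs 2·t_tx to clear all hops; remaining 38 packets each add one t_tx.
Total = (2+39-1)·t_tx + 2·t_prop = 40·11.68 + 2·0.0374762 = 467 μs.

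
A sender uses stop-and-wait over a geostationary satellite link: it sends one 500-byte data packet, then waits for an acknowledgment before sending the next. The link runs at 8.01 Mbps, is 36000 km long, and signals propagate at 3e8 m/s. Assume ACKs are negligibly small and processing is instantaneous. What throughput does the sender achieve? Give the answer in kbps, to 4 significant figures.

16.63 kbps

t_tx = L/R = 4000/8010000 = 0.000499376 s.
t_prop = 36000000/300000000 = 0.12 s; RTT = 0.24 s.
Cycle = t_tx + RTT = 0.240499 s.
Throughput = L / cycle = 4000 / 0.240499 = 16.63 kbps.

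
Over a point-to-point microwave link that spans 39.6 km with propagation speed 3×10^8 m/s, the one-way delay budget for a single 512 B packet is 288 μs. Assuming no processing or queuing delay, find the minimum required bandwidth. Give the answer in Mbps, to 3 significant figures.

L = 4096 bits.
Propagation delay = 39600 / 300000000 = 132 μs.
Transmission budget = 288 − 132 = 156 μs.
R ≥ L / t_tx = 4096 bits / 0.000156 s = 26.3 Mbps.

26.3 Mbps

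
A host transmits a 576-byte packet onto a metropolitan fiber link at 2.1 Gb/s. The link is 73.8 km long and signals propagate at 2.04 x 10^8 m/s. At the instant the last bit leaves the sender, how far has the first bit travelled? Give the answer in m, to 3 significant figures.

448 m

t_tx = L/R = 4608/2100000000 = 2.19429e-06 s.
Distance = s × t_tx = 204000000 × 2.19429e-06 = 448 m.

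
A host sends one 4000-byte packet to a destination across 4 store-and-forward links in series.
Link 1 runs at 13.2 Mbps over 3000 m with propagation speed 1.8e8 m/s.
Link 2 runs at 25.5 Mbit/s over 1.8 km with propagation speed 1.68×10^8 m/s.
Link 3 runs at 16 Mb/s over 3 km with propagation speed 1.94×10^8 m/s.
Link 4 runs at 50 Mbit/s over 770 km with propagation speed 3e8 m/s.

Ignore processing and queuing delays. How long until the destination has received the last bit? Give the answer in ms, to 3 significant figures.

L = 4000 × 8 = 32000 bits.
Transmission delays (L/R per hop): 2.42424, 1.2549, 2, 0.64 ms; sum = 6.31914 ms.
Propagation delays (d/s per hop): 0.0166667, 0.0107143, 0.0154639, 2.56667 ms; sum = 2.60951 ms.
End-to-end = 8.93 ms.

8.93 ms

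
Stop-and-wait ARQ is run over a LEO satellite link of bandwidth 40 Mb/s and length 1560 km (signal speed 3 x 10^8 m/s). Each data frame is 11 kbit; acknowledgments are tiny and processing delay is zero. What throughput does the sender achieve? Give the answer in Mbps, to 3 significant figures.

t_tx = L/R = 11000/40000000 = 0.000275 s.
t_prop = 1560000/300000000 = 0.0052 s; RTT = 0.0104 s.
Cycle = t_tx + RTT = 0.010675 s.
Throughput = L / cycle = 11000 / 0.010675 = 1.03 Mbps.

1.03 Mbps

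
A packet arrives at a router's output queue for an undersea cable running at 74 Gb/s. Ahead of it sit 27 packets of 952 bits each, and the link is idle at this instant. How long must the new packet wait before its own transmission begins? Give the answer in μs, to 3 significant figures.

Each queued packet: L/R = 952/74000000000 = 0.0128649 μs.
27 queued → 0.347351 μs.
Queuing delay = 0.347 μs.

0.347 μs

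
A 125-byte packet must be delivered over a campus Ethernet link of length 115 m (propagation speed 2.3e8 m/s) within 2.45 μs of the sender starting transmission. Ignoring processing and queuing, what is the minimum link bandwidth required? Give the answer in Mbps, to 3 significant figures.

513 Mbps

L = 1000 bits.
Propagation delay = 115 / 2.3e+08 = 0.5 μs.
Transmission budget = 2.45 − 0.5 = 1.95 μs.
R ≥ L / t_tx = 1000 bits / 1.95e-06 s = 513 Mbps.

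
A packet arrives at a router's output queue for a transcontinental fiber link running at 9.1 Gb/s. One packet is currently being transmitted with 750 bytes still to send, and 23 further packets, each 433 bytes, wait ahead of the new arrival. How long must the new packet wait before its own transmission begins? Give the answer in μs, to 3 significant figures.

9.41 μs

Each queued packet: L/R = 3464/9100000000 = 0.380659 μs.
23 queued → 8.75516 μs.
Plus remaining 6000 bits of current packet: 0.659341 μs.
Queuing delay = 9.41 μs.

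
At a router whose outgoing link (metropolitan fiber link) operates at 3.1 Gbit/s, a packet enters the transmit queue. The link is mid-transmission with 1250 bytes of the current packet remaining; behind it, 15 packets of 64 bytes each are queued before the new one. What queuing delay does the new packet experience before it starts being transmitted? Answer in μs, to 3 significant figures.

Each queued packet: L/R = 512/3100000000 = 0.165161 μs.
15 queued → 2.47742 μs.
Plus remaining 10000 bits of current packet: 3.22581 μs.
Queuing delay = 5.70 μs.

5.70 μs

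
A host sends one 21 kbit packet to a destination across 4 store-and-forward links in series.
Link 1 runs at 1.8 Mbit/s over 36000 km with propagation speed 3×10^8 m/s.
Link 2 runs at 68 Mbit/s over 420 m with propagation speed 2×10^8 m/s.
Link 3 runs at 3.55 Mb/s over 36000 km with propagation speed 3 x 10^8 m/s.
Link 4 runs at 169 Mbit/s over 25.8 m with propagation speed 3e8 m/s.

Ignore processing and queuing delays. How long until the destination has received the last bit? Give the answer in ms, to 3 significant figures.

258 ms

L = 21000 bits.
Transmission delays (L/R per hop): 11.6667, 0.308824, 5.91549, 0.12426 ms; sum = 18.0152 ms.
Propagation delays (d/s per hop): 120, 0.0021, 120, 8.6e-05 ms; sum = 240.002 ms.
End-to-end = 258 ms.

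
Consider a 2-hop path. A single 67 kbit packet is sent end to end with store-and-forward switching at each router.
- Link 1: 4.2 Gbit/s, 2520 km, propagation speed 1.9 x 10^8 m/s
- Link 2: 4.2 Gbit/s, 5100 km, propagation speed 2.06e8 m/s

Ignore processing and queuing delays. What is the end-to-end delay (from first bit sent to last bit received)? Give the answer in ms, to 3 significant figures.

38.1 ms

L = 67000 bits.
Transmission delay per hop = L/R = 67000/4200000000 = 0.0159524 ms; 2 hops → 0.0319048 ms.
Propagation delays (d/s per hop): 13.2632, 24.7573 ms; sum = 38.0204 ms.
End-to-end = 38.1 ms.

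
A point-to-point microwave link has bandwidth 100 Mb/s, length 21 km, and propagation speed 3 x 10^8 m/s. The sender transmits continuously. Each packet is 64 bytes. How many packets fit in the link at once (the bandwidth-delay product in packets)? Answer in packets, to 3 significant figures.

13.7 packets

Propagation delay = 21000 / 300000000 = 7e-05 s.
BDP = R × t_prop = 100000000 × 7e-05 = 7000 bits.
In packets of 512 bits: 13.7 packets.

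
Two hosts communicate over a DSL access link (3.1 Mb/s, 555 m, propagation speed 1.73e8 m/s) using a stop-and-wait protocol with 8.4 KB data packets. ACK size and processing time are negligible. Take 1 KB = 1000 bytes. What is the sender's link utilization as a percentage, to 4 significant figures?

99.97 %

t_tx = L/R = 67200/3100000 = 0.0216774 s.
t_prop = 555/173000000 = 3.20809e-06 s; RTT = 6.41618e-06 s.
Cycle = t_tx + RTT = 0.0216838 s.
Utilization = t_tx / cycle = 0.0216774/0.0216838 = 99.97 %.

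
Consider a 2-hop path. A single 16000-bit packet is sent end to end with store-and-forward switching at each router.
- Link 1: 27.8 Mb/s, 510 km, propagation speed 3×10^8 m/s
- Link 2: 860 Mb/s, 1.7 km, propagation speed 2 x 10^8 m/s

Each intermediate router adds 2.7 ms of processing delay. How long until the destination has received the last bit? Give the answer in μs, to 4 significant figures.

5003 μs

Transmission delays (L/R per hop): 575.54, 18.6047 μs; sum = 594.144 μs.
Propagation delays (d/s per hop): 1700, 8.5 μs; sum = 1708.5 μs.
Processing at 1 router(s): 1 × 2.7 ms = 2700 μs.
End-to-end = 5003 μs.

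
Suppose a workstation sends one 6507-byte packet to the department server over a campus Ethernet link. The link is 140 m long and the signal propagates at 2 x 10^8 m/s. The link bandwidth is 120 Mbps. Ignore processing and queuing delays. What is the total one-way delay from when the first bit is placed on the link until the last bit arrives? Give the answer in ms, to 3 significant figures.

0.435 ms

L = 6507 × 8 = 52056 bits.
Transmission delay = L/R = 52056 / 120000000 = 0.4338 ms.
Propagation delay = d/s = 140 m / 200000000 m/s = 0.0007 ms.
Total = 0.435 ms.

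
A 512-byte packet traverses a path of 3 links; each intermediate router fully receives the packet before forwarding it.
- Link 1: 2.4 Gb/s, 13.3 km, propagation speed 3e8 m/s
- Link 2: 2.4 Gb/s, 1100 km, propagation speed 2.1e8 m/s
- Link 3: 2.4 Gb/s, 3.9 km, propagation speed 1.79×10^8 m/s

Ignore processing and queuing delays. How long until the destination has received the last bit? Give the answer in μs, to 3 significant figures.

5310 μs

L = 512 × 8 = 4096 bits.
Transmission delay per hop = L/R = 4096/2400000000 = 1.70667 μs; 3 hops → 5.12 μs.
Propagation delays (d/s per hop): 44.3333, 5238.1, 21.7877 μs; sum = 5304.22 μs.
End-to-end = 5310 μs.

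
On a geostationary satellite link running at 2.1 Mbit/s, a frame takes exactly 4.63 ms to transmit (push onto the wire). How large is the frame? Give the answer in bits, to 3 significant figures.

9720 bits

L = R × t_tx = 2100000 b/s × 0.00463 s = 9723 bits.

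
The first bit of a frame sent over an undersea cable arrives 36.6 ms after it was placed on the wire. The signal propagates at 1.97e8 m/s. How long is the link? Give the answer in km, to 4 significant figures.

7210 km

d = s × t_prop = 197000000 × 0.0366 = 7210 km.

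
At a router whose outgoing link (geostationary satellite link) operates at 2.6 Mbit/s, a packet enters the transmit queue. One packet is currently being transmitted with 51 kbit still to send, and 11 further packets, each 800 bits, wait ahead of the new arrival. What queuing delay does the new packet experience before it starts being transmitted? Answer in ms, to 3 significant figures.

23.0 ms

Each queued packet: L/R = 800/2600000 = 0.307692 ms.
11 queued → 3.38462 ms.
Plus remaining 51000 bits of current packet: 19.6154 ms.
Queuing delay = 23.0 ms.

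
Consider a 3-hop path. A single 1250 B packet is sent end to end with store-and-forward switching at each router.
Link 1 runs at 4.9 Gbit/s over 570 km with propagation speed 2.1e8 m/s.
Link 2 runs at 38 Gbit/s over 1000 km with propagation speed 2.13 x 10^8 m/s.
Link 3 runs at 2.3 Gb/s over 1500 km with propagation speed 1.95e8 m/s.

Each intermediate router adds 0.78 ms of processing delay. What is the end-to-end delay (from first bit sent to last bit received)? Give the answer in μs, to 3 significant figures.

16700 μs

L = 1250 × 8 = 10000 bits.
Transmission delays (L/R per hop): 2.04082, 0.263158, 4.34783 μs; sum = 6.6518 μs.
Propagation delays (d/s per hop): 2714.29, 4694.84, 7692.31 μs; sum = 15101.4 μs.
Processing at 2 router(s): 2 × 0.78 ms = 1560 μs.
End-to-end = 16700 μs.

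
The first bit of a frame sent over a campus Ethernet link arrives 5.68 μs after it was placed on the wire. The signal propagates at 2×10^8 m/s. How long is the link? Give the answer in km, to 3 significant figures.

1.14 km

d = s × t_prop = 200000000 × 5.68e-06 = 1.14 km.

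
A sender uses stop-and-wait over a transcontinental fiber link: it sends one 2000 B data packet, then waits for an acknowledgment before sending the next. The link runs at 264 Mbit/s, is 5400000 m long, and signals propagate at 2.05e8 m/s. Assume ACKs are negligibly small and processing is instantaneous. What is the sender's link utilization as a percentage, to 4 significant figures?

0.1149 %

t_tx = L/R = 16000/264000000 = 6.06061e-05 s.
t_prop = 5400000/2.05e+08 = 0.0263415 s; RTT = 0.0526829 s.
Cycle = t_tx + RTT = 0.0527435 s.
Utilization = t_tx / cycle = 6.06061e-05/0.0527435 = 0.1149 %.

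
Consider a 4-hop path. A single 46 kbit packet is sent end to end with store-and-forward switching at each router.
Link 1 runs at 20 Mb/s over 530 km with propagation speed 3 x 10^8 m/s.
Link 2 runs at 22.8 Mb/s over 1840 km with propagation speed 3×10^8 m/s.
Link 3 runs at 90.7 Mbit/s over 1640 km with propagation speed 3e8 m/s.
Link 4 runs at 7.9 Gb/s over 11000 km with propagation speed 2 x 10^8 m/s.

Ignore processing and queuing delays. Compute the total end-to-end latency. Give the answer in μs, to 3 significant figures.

L = 46000 bits.
Transmission delays (L/R per hop): 2300, 2017.54, 507.166, 5.82278 μs; sum = 4830.53 μs.
Propagation delays (d/s per hop): 1766.67, 6133.33, 5466.67, 55000 μs; sum = 68366.7 μs.
End-to-end = 73200 μs.

73200 μs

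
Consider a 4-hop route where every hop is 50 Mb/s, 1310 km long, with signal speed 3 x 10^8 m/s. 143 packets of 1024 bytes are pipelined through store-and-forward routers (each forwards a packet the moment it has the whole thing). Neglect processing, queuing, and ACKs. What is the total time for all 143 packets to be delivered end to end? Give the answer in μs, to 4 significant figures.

41390 μs

Per-hop transmission t_tx = L/R = 8192/50000000 = 163.84 μs.
Per-hop propagation t_prop = 1310000/300000000 = 4366.67 μs.
Pipeline fill: first packet needs 4·t_tx to clear all hops; remaining 142 packets each add one t_tx.
Total = (4+143-1)·t_tx + 4·t_prop = 146·163.84 + 4·4366.67 = 41390 μs.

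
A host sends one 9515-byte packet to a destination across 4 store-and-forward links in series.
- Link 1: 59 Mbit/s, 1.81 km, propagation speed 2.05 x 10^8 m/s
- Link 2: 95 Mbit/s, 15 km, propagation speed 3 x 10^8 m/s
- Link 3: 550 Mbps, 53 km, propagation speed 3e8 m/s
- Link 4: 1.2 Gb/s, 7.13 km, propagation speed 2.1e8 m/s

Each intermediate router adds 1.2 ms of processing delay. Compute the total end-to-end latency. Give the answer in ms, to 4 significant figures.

L = 9515 × 8 = 76120 bits.
Transmission delays (L/R per hop): 1.29017, 0.801263, 0.1384, 0.0634333 ms; sum = 2.29327 ms.
Propagation delays (d/s per hop): 0.00882927, 0.05, 0.176667, 0.0339524 ms; sum = 0.269448 ms.
Processing at 3 router(s): 3 × 1.2 ms = 3.6 ms.
End-to-end = 6.163 ms.

6.163 ms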